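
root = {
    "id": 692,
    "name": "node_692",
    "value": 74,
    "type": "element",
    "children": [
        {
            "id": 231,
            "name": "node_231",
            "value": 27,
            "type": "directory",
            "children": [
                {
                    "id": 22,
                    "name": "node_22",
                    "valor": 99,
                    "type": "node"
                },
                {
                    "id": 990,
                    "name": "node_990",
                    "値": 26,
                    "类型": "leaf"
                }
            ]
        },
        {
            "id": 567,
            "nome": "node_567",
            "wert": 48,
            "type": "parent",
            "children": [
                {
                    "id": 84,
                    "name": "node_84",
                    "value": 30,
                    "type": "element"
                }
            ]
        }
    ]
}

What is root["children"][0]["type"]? "directory"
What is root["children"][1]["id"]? 567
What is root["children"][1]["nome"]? "node_567"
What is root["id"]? 692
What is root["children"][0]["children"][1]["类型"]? "leaf"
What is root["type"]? "element"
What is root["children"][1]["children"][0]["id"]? 84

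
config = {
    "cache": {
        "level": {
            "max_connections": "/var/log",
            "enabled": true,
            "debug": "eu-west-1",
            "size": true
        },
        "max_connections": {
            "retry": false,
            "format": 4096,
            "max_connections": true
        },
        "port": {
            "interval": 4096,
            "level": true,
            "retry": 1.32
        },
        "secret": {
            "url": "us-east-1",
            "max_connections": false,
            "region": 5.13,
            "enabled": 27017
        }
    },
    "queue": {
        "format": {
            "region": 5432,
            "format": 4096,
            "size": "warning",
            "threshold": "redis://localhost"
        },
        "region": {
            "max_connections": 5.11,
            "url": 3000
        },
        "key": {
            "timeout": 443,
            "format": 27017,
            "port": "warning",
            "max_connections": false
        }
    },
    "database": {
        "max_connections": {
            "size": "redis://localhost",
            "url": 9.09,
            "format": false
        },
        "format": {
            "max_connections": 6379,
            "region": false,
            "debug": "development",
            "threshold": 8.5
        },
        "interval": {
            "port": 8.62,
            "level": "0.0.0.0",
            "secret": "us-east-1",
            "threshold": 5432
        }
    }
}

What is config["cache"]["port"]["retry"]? 1.32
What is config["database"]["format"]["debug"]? "development"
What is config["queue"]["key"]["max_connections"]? False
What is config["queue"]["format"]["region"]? 5432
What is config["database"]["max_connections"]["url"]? 9.09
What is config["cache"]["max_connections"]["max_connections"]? True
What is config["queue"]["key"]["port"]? "warning"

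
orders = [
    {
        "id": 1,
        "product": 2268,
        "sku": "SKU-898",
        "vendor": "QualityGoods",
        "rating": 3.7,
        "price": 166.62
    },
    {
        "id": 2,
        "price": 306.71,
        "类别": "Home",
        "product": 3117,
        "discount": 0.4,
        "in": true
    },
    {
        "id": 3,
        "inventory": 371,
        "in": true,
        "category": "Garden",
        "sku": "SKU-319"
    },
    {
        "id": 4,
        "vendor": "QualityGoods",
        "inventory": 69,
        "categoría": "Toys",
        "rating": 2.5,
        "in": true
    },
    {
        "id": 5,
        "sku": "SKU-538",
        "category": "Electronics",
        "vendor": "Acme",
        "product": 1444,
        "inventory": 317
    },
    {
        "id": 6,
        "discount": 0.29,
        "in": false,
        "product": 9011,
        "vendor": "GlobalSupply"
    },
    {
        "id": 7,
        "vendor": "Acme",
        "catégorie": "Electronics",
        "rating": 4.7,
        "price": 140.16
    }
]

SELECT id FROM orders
[1, 2, 3, 4, 5, 6, 7]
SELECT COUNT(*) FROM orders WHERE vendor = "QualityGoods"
2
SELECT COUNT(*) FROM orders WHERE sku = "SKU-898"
1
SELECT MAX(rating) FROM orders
4.7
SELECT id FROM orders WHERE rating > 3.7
[7]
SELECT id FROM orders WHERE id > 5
[6, 7]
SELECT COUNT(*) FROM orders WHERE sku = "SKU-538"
1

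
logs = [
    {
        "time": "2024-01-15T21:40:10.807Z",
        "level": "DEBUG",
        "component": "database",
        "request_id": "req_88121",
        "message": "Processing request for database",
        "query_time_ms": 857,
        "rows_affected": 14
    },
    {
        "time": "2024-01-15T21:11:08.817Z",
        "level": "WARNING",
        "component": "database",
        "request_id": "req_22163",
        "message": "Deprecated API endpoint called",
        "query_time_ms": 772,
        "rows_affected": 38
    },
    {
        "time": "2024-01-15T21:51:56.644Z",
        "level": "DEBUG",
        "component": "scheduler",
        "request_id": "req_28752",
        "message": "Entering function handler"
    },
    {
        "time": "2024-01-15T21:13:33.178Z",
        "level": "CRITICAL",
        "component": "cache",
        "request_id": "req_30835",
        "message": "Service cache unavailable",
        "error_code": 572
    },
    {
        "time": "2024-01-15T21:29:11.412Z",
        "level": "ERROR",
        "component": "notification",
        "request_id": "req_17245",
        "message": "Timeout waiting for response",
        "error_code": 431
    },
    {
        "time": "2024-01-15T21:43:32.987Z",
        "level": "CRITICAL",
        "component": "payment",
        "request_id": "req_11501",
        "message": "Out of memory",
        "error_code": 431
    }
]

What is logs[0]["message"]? "Processing request for database"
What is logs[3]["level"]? "CRITICAL"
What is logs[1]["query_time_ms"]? 772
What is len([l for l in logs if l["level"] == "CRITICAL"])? 2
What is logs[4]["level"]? "ERROR"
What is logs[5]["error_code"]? 431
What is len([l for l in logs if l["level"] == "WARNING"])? 1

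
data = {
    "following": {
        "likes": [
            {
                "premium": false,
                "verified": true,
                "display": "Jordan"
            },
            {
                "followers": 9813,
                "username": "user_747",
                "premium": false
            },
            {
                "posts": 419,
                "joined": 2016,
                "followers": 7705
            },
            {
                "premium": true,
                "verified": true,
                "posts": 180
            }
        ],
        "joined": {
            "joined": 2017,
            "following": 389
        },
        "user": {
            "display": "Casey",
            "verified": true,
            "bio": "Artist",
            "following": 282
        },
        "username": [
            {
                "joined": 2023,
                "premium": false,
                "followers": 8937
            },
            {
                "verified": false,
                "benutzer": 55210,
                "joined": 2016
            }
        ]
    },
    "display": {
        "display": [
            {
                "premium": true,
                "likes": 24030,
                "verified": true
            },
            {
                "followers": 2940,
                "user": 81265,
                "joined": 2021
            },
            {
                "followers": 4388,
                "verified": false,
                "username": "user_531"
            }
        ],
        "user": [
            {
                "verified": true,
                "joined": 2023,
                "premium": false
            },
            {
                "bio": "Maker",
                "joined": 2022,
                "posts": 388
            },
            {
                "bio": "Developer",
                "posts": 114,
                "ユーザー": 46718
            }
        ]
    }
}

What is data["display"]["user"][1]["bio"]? "Maker"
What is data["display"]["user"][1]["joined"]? 2022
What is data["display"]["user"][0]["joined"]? 2023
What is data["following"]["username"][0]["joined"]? 2023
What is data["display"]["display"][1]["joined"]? 2021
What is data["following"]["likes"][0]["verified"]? True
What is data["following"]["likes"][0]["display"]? "Jordan"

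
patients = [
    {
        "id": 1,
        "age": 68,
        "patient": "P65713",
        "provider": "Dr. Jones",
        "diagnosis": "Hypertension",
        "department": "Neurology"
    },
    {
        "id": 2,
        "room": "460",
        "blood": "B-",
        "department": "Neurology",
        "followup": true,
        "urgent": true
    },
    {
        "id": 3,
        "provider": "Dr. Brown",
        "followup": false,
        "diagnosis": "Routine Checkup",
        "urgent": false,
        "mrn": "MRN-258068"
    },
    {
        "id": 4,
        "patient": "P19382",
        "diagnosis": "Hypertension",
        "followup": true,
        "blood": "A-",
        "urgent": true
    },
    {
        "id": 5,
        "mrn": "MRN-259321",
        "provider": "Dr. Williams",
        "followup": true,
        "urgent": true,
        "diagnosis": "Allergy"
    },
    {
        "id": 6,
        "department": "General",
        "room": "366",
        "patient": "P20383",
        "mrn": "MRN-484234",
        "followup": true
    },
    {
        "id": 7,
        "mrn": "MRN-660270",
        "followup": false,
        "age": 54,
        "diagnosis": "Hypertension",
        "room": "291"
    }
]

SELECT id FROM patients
[1, 2, 3, 4, 5, 6, 7]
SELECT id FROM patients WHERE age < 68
[7]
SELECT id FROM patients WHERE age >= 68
[1]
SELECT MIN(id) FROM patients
1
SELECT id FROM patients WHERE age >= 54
[1, 7]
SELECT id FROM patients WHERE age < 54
[]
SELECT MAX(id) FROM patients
7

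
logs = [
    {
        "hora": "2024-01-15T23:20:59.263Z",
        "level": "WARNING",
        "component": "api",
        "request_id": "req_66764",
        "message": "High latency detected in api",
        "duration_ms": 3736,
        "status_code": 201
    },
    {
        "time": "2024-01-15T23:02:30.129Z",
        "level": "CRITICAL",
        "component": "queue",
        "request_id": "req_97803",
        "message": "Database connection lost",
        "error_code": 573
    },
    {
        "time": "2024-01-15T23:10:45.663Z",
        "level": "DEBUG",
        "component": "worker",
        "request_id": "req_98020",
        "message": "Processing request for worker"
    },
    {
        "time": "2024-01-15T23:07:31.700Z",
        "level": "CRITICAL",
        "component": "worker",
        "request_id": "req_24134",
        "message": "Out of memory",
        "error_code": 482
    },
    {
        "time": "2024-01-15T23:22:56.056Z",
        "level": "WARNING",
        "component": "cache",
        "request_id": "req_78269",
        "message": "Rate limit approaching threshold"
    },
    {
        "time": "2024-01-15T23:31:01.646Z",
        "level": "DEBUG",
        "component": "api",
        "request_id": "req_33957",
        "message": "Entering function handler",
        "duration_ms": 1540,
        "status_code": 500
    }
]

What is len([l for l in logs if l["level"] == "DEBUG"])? 2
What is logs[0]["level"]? "WARNING"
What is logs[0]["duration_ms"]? 3736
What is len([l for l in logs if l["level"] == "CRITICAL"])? 2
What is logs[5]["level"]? "DEBUG"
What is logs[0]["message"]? "High latency detected in api"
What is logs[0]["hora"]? "2024-01-15T23:20:59.263Z"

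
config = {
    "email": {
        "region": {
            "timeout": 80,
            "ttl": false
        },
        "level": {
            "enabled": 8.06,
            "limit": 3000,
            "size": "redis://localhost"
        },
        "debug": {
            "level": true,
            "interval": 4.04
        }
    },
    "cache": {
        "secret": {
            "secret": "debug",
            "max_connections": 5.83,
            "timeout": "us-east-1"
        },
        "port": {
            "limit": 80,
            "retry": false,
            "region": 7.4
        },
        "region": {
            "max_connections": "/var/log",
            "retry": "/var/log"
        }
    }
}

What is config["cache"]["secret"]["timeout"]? "us-east-1"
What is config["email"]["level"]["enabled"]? 8.06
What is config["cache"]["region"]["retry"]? "/var/log"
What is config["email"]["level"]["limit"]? 3000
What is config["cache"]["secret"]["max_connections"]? 5.83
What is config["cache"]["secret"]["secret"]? "debug"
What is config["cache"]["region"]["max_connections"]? "/var/log"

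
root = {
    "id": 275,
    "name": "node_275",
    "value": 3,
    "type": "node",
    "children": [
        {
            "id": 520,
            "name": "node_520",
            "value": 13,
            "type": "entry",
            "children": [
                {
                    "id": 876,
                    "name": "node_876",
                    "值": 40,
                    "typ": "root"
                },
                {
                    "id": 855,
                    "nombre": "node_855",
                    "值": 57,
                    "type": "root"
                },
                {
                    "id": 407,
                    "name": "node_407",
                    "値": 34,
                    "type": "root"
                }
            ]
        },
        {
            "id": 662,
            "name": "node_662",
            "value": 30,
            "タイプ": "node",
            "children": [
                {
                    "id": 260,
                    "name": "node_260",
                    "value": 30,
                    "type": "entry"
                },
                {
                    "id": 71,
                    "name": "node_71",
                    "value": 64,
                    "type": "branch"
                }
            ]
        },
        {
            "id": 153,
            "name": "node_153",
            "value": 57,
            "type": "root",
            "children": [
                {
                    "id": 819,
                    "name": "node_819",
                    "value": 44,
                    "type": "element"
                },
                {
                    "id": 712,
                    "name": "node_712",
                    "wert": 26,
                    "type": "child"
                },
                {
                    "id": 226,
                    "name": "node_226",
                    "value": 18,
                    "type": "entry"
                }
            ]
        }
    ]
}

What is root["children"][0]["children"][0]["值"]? 40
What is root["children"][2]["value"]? 57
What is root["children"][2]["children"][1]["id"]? 712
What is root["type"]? "node"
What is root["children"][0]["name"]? "node_520"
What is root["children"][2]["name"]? "node_153"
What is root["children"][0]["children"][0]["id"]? 876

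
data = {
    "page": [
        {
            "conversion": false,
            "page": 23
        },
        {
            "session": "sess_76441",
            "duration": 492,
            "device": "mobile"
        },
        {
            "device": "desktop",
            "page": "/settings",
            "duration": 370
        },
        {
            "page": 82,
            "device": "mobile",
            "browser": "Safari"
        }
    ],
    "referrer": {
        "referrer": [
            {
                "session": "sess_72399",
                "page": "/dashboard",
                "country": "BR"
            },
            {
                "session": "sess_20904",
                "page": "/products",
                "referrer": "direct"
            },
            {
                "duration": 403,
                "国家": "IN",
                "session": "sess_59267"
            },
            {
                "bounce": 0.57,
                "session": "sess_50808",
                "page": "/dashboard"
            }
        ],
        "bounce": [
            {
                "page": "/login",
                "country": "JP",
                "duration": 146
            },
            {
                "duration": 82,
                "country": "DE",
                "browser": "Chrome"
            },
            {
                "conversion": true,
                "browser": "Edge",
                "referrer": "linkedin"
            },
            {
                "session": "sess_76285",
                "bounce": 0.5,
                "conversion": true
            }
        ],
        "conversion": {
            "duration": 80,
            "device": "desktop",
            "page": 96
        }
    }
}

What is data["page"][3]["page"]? 82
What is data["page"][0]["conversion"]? False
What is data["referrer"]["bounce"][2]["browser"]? "Edge"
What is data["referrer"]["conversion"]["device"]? "desktop"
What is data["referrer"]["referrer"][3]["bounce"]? 0.57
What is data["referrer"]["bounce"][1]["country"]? "DE"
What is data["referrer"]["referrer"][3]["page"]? "/dashboard"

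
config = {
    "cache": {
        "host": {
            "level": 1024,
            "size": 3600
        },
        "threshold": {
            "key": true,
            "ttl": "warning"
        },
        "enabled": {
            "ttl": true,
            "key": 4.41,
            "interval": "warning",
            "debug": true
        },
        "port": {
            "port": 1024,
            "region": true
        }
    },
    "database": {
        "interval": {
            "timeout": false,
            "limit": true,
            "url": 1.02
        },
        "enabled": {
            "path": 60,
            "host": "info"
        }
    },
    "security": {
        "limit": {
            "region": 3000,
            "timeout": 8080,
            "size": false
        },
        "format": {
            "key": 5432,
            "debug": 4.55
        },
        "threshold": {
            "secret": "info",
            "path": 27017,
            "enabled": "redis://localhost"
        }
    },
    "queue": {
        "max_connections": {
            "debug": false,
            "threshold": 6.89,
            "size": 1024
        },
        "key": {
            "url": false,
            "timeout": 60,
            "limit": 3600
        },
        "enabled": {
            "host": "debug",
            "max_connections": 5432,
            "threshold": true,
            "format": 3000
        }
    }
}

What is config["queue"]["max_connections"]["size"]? 1024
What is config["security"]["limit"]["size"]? False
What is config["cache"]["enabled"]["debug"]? True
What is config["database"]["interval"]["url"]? 1.02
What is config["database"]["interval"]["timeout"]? False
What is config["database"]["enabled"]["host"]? "info"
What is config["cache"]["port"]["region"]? True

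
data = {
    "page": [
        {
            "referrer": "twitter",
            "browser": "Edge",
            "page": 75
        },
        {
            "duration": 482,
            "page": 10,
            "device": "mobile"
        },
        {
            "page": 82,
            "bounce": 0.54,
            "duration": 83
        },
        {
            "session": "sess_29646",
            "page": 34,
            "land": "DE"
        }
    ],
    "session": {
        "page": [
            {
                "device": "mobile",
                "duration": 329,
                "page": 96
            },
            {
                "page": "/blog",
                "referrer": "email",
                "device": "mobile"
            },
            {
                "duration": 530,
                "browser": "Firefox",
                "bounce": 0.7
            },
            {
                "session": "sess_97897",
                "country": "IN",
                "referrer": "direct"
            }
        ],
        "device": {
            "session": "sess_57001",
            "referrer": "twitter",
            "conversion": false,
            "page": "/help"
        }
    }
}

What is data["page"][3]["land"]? "DE"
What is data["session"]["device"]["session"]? "sess_57001"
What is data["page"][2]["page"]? 82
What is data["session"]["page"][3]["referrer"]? "direct"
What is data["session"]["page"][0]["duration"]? 329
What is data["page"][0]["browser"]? "Edge"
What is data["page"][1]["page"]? 10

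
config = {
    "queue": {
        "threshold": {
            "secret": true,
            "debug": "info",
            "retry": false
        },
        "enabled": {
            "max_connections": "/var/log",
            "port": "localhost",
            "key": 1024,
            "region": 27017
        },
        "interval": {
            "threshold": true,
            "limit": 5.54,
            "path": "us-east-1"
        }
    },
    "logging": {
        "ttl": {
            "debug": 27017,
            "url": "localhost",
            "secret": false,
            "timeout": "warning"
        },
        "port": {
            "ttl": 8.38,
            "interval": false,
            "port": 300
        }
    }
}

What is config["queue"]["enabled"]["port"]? "localhost"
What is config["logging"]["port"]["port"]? 300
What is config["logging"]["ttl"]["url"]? "localhost"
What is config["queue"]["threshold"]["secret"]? True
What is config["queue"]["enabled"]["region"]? 27017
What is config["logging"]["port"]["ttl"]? 8.38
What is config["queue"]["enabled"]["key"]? 1024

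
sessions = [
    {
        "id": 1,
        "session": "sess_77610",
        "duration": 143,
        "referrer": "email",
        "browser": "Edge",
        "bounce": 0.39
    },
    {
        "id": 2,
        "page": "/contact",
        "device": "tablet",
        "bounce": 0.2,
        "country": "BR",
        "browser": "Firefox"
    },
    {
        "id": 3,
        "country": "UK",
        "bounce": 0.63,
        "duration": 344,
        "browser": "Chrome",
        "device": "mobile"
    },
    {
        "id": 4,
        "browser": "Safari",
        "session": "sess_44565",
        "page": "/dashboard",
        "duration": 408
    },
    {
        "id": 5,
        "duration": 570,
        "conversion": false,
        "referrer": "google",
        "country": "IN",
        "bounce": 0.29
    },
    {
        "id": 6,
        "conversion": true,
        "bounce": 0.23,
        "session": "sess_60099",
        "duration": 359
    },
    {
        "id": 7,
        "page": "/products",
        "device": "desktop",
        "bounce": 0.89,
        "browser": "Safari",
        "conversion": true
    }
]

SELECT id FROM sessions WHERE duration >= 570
[5]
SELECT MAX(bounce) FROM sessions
0.89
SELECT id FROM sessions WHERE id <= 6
[1, 2, 3, 4, 5, 6]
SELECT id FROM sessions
[1, 2, 3, 4, 5, 6, 7]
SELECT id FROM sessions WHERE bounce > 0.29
[1, 3, 7]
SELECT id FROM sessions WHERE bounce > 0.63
[7]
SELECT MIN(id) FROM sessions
1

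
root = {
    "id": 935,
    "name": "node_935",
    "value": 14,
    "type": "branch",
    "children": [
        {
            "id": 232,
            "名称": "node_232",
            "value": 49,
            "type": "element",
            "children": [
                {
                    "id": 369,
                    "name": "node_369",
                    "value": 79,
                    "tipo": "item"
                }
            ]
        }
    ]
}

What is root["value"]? 14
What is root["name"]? "node_935"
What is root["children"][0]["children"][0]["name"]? "node_369"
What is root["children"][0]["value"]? 49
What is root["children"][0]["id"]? 232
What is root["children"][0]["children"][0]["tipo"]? "item"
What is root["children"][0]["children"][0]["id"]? 369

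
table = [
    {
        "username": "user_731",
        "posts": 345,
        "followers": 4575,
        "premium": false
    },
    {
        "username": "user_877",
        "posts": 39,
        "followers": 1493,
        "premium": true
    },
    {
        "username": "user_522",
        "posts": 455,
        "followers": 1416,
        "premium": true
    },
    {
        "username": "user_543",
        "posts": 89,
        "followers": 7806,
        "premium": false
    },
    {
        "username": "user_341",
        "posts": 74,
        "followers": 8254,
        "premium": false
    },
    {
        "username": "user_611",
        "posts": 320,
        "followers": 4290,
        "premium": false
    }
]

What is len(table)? 6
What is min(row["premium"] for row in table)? False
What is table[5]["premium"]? False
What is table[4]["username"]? "user_341"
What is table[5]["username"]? "user_611"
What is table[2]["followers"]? 1416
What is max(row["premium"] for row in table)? True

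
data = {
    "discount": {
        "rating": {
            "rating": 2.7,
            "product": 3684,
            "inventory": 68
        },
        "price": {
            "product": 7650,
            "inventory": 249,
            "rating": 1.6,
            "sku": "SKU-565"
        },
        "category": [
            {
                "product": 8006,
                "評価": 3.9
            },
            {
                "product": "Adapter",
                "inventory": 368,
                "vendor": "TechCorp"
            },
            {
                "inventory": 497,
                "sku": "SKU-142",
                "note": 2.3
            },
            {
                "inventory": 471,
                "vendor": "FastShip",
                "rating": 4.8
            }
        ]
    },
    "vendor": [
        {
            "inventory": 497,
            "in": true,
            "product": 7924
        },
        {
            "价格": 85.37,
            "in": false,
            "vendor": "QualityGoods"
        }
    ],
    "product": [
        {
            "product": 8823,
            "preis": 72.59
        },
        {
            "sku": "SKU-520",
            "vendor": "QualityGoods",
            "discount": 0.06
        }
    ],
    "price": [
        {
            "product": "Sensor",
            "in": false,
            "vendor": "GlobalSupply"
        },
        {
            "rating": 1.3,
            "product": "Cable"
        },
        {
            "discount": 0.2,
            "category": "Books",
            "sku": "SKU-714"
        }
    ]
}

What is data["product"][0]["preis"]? 72.59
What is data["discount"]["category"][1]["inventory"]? 368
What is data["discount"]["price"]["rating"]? 1.6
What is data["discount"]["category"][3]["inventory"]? 471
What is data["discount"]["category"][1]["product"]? "Adapter"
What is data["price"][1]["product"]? "Cable"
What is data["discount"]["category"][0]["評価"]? 3.9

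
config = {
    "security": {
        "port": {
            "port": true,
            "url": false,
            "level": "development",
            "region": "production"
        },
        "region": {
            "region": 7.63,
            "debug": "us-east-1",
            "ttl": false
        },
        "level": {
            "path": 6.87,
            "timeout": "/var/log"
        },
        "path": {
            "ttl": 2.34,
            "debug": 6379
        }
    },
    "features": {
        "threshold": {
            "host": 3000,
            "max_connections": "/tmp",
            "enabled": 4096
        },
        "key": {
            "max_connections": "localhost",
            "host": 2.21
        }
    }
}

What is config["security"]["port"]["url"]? False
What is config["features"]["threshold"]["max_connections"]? "/tmp"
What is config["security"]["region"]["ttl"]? False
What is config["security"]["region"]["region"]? 7.63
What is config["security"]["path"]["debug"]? 6379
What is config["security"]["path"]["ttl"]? 2.34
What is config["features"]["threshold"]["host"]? 3000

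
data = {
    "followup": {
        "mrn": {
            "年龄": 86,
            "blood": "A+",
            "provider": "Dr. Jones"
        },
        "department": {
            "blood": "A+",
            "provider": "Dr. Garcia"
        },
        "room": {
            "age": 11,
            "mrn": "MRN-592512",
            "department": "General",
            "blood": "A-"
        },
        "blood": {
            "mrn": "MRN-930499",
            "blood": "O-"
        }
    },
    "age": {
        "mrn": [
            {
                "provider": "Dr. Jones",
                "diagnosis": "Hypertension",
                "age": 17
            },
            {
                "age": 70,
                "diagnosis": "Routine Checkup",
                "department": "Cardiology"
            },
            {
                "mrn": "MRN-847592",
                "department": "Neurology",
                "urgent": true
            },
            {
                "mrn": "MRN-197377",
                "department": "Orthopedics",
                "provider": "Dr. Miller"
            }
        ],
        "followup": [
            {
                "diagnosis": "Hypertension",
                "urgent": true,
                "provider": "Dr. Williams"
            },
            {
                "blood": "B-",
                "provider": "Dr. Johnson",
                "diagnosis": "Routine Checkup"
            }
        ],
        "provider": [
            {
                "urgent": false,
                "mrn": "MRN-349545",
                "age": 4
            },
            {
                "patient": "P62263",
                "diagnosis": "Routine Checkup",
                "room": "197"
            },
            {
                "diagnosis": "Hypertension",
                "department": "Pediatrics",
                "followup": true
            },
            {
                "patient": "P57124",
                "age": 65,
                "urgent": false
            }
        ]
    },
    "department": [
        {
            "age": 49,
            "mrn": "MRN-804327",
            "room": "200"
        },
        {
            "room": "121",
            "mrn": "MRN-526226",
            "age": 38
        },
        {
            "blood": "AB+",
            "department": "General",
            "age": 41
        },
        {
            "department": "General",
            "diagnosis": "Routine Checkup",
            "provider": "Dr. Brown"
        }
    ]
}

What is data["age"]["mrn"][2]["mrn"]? "MRN-847592"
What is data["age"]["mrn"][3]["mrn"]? "MRN-197377"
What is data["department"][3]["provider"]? "Dr. Brown"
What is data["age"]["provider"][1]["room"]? "197"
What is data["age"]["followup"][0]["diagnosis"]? "Hypertension"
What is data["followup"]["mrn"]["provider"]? "Dr. Jones"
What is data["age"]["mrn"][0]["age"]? 17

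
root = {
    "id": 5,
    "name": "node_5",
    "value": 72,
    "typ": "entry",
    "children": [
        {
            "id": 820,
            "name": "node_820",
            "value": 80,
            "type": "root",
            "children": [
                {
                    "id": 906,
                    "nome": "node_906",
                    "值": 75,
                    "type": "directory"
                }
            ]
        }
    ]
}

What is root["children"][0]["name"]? "node_820"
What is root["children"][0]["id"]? 820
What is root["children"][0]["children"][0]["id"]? 906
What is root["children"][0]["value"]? 80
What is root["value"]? 72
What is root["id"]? 5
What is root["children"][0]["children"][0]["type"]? "directory"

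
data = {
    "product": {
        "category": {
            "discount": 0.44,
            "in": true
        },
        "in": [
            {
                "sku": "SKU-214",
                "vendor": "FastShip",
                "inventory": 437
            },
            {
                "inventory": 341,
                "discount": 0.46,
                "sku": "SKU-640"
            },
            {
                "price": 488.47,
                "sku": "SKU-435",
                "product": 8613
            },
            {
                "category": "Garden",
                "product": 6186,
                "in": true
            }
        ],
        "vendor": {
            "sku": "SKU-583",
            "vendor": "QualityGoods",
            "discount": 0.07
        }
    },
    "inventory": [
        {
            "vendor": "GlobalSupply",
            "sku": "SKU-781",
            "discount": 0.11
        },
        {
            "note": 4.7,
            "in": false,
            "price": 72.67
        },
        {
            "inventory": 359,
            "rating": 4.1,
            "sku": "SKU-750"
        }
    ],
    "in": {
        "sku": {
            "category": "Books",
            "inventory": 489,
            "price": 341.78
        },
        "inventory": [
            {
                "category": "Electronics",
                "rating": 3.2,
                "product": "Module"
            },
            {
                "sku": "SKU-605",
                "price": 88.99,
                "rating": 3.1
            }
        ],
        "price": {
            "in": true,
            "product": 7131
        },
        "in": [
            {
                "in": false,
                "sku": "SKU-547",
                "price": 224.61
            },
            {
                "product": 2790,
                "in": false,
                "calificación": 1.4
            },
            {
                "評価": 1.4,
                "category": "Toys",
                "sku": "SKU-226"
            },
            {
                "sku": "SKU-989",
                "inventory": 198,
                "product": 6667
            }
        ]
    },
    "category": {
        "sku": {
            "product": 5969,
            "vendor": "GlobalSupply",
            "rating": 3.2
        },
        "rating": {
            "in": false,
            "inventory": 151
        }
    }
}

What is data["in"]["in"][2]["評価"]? 1.4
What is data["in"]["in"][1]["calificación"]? 1.4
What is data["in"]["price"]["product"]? 7131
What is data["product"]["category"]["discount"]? 0.44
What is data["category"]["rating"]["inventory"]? 151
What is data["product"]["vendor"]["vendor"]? "QualityGoods"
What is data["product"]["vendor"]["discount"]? 0.07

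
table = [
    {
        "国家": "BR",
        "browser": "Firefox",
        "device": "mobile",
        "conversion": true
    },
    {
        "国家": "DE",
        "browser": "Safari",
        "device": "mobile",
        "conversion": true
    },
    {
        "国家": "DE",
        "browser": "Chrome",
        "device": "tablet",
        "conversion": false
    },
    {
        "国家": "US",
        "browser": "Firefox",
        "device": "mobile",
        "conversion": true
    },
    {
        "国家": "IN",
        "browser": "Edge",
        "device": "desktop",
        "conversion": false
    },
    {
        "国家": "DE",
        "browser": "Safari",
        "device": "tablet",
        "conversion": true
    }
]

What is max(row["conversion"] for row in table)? True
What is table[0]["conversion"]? True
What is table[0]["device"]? "mobile"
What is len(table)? 6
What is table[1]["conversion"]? True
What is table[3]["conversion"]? True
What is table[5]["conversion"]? True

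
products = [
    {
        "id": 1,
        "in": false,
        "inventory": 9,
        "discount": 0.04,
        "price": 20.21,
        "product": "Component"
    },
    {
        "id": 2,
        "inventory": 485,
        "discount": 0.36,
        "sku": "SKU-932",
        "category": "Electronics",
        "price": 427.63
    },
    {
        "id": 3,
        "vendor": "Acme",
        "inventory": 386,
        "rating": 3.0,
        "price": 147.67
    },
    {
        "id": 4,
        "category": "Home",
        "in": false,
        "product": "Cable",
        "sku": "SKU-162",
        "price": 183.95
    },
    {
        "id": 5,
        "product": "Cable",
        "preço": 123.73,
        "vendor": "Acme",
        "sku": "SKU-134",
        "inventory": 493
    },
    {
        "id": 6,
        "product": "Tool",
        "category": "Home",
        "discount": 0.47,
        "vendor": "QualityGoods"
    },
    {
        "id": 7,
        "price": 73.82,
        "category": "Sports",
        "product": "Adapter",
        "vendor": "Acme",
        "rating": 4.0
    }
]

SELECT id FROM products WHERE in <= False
[1, 4]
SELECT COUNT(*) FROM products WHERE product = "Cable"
2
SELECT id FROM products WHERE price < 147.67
[1, 7]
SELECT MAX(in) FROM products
False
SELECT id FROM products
[1, 2, 3, 4, 5, 6, 7]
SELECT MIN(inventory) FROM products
9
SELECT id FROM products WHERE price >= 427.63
[2]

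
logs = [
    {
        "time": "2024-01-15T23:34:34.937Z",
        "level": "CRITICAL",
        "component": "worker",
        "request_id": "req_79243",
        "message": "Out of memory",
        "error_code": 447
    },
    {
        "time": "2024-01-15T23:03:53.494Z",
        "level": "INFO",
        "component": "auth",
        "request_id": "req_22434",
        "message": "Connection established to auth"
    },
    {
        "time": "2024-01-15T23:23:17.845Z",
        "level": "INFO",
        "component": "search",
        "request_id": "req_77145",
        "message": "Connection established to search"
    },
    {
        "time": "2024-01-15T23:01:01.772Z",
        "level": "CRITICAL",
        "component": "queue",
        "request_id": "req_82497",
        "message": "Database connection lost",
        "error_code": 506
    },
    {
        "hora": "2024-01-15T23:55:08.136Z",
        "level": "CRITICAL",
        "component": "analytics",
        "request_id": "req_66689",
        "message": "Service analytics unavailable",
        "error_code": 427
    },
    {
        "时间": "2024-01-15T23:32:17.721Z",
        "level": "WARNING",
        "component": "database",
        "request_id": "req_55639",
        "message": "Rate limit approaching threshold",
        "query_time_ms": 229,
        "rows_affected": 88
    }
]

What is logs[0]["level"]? "CRITICAL"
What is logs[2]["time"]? "2024-01-15T23:23:17.845Z"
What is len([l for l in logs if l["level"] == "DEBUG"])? 0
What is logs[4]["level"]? "CRITICAL"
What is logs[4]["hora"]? "2024-01-15T23:55:08.136Z"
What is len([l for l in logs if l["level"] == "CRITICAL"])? 3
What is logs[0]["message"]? "Out of memory"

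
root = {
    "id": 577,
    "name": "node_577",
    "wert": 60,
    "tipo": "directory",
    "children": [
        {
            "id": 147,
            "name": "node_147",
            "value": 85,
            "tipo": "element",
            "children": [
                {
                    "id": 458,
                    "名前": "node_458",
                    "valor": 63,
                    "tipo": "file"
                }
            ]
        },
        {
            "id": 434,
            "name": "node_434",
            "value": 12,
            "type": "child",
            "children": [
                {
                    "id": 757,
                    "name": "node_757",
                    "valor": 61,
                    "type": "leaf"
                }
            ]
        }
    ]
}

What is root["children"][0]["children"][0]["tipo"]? "file"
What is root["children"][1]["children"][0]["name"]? "node_757"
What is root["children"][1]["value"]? 12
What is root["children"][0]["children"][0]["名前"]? "node_458"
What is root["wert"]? 60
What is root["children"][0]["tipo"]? "element"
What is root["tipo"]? "directory"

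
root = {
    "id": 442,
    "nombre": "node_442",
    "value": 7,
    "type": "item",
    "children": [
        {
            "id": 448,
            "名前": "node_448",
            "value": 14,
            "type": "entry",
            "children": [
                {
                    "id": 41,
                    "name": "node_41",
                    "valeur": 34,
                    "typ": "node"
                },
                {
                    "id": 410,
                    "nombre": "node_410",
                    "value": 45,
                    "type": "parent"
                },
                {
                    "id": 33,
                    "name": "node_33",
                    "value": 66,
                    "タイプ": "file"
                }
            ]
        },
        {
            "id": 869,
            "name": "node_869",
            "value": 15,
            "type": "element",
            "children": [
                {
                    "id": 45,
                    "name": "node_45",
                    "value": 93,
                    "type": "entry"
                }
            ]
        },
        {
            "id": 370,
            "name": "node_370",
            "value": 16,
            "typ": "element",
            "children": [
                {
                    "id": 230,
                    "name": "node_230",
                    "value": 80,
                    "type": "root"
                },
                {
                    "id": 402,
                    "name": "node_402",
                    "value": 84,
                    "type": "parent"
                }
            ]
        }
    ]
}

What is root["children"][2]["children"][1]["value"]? 84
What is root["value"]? 7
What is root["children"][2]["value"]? 16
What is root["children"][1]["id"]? 869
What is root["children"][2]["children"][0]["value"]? 80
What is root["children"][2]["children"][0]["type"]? "root"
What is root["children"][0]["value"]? 14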